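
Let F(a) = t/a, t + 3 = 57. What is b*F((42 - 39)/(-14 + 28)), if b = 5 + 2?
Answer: 1764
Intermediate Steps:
t = 54 (t = -3 + 57 = 54)
F(a) = 54/a
b = 7
b*F((42 - 39)/(-14 + 28)) = 7*(54/(((42 - 39)/(-14 + 28)))) = 7*(54/((3/14))) = 7*(54/((3*(1/14)))) = 7*(54/(3/14)) = 7*(54*(14/3)) = 7*252 = 1764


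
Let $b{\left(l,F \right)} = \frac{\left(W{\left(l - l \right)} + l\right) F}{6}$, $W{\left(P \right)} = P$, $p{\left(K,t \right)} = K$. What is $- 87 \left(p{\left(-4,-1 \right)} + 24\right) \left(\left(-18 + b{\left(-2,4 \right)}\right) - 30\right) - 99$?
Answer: $85741$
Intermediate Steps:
$b{\left(l,F \right)} = \frac{F l}{6}$ ($b{\left(l,F \right)} = \frac{\left(\left(l - l\right) + l\right) F}{6} = \left(0 + l\right) F \frac{1}{6} = l F \frac{1}{6} = F l \frac{1}{6} = \frac{F l}{6}$)
$- 87 \left(p{\left(-4,-1 \right)} + 24\right) \left(\left(-18 + b{\left(-2,4 \right)}\right) - 30\right) - 99 = - 87 \left(-4 + 24\right) \left(\left(-18 + \frac{1}{6} \cdot 4 \left(-2\right)\right) - 30\right) - 99 = - 87 \cdot 20 \left(\left(-18 - \frac{4}{3}\right) - 30\right) - 99 = - 87 \cdot 20 \left(- \frac{58}{3} - 30\right) - 99 = - 87 \cdot 20 \left(- \frac{148}{3}\right) - 99 = \left(-87\right) \left(- \frac{2960}{3}\right) - 99 = 85840 - 99 = 85741$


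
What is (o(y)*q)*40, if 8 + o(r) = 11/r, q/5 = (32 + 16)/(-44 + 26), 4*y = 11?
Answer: 6400/3 ≈ 2133.3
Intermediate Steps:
y = 11/4 (y = (¼)*11 = 11/4 ≈ 2.7500)
q = -40/3 (q = 5*((32 + 16)/(-44 + 26)) = 5*(48/(-18)) = 5*(48*(-1/18)) = 5*(-8/3) = -40/3 ≈ -13.333)
o(r) = -8 + 11/r
(o(y)*q)*40 = ((-8 + 11/(11/4))*(-40/3))*40 = ((-8 + 11*(4/11))*(-40/3))*40 = ((-8 + 4)*(-40/3))*40 = -4*(-40/3)*40 = (160/3)*40 = 6400/3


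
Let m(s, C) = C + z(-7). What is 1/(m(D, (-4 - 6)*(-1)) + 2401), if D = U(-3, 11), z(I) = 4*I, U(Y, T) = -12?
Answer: 1/2383 ≈ 0.00041964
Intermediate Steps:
D = -12
m(s, C) = -28 + C (m(s, C) = C + 4*(-7) = C - 28 = -28 + C)
1/(m(D, (-4 - 6)*(-1)) + 2401) = 1/((-28 + (-4 - 6)*(-1)) + 2401) = 1/((-28 - 10*(-1)) + 2401) = 1/((-28 + 10) + 2401) = 1/(-18 + 2401) = 1/2383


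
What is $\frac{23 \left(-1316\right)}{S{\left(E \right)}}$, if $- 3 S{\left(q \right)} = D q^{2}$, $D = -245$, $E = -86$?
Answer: $- \frac{3243}{64715} \approx -0.050112$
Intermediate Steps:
$S{\left(q \right)} = \frac{245 q^{2}}{3}$ ($S{\left(q \right)} = - \frac{\left(-245\right) q^{2}}{3} = \frac{245 q^{2}}{3}$)
$\frac{23 \left(-1316\right)}{S{\left(E \right)}} = \frac{23 \left(-1316\right)}{\frac{245}{3} \left(-86\right)^{2}} = - \frac{30268}{\frac{245}{3} \cdot 7396} = - \frac{30268}{\frac{1812020}{3}} = \left(-30268\right) \frac{3}{1812020} = - \frac{3243}{64715}$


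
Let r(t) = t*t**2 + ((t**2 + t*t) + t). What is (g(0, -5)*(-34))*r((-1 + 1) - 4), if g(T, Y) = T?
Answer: 0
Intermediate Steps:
r(t) = t + t**3 + 2*t**2 (r(t) = t**3 + ((t**2 + t**2) + t) = t**3 + (2*t**2 + t) = t**3 + (t + 2*t**2) = t + t**3 + 2*t**2)
(g(0, -5)*(-34))*r((-1 + 1) - 4) = (0*(-34))*(((-1 + 1) - 4)*(1 + ((-1 + 1) - 4)**2 + 2*((-1 + 1) - 4))) = 0*((0 - 4)*(1 + (0 - 4)**2 + 2*(0 - 4))) = 0*(-4*(1 + (-4)**2 + 2*(-4))) = 0*(-4*(1 + 16 - 8)) = 0*(-4*9) = 0*(-36) = 0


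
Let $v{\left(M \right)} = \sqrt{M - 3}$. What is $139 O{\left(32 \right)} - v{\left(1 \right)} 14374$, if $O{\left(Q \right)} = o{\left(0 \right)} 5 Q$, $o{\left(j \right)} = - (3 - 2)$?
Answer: $-22240 - 14374 i \sqrt{2} \approx -22240.0 - 20328.0 i$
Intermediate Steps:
$v{\left(M \right)} = \sqrt{-3 + M}$
$o{\left(j \right)} = -1$ ($o{\left(j \right)} = \left(-1\right) 1 = -1$)
$O{\left(Q \right)} = - 5 Q$
$139 O{\left(32 \right)} - v{\left(1 \right)} 14374 = 139 \left(\left(-5\right) 32\right) - \sqrt{-3 + 1} \cdot 14374 = 139 \left(-160\right) - \sqrt{-2} \cdot 14374 = -22240 - i \sqrt{2} \cdot 14374 = -22240 - 14374 i \sqrt{2}$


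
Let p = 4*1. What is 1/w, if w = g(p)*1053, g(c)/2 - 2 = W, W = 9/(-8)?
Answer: 4/7371 ≈ 0.00054267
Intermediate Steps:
p = 4
W = -9/8 (W = 9*(-1/8) = -9/8 ≈ -1.1250)
g(c) = 7/4 (g(c) = 4 + 2*(-9/8) = 4 - 9/4 = 7/4)
w = 7371/4 (w = (7/4)*1053 = 7371/4 ≈ 1842.8)
1/w = 1/(7371/4) = 4/7371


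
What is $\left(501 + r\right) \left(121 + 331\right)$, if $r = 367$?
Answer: $392336$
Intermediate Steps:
$\left(501 + r\right) \left(121 + 331\right) = \left(501 + 367\right) \left(121 + 331\right) = 868 \cdot 452 = 392336$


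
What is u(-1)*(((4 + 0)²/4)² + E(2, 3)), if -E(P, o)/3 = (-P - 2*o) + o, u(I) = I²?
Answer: 31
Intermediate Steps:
E(P, o) = 3*P + 3*o (E(P, o) = -3*((-P - 2*o) + o) = -3*(-P - o) = 3*P + 3*o)
u(-1)*(((4 + 0)²/4)² + E(2, 3)) = (-1)²*(((4 + 0)²/4)² + (3*2 + 3*3)) = 1*((4²*(¼))² + (6 + 9)) = 1*((16*(¼))² + 15) = 1*(4² + 15) = 1*(16 + 15) = 1*31 = 31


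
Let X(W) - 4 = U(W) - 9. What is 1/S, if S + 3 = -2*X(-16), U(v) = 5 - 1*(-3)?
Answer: -⅑ ≈ -0.11111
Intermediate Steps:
U(v) = 8 (U(v) = 5 + 3 = 8)
X(W) = 3 (X(W) = 4 + (8 - 9) = 4 - 1 = 3)
S = -9 (S = -3 - 2*3 = -3 - 6 = -9)
1/S = 1/(-9) = -⅑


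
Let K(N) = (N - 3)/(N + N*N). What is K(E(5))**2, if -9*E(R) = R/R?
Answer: 3969/4 ≈ 992.25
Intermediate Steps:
E(R) = -1/9 (E(R) = -R/(9*R) = -1/9*1 = -1/9)
K(N) = (-3 + N)/(N + N**2)
K(E(5))**2 = ((-3 - 1/9)/((-1/9)*(1 - 1/9)))**2 = (-9*(-28/9)/8/9)**2 = (-9*9/8*(-28/9))**2 = (63/2)**2 = 3969/4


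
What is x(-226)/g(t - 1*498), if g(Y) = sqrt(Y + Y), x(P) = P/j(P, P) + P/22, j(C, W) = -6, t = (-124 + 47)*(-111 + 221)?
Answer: -226*I*sqrt(1121)/36993 ≈ -0.20455*I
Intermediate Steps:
t = -8470 (t = -77*110 = -8470)
x(P) = -4*P/33 (x(P) = P/(-6) + P/22 = P*(-1/6) + P*(1/22) = -P/6 + P/22 = -4*P/33)
g(Y) = sqrt(2)*sqrt(Y) (g(Y) = sqrt(2*Y) = sqrt(2)*sqrt(Y))
x(-226)/g(t - 1*498) = (-4/33*(-226))/((sqrt(2)*sqrt(-8470 - 1*498))) = 904/(33*((sqrt(2)*sqrt(-8470 - 498)))) = 904/(33*((sqrt(2)*sqrt(-8968)))) = 904/(33*((sqrt(2)*(2*I*sqrt(2242))))) = 904/(33*((4*I*sqrt(1121)))) = 904*(-I*sqrt(1121)/4484)/33 = -226*I*sqrt(1121)/36993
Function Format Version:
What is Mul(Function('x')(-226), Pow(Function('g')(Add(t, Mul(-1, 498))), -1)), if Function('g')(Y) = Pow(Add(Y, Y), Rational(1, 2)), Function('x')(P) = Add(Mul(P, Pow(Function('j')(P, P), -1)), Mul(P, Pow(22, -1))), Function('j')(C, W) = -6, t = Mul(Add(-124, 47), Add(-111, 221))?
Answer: Mul(Rational(-226, 36993), I, Pow(1121, Rational(1, 2))) ≈ Mul(-0.20455, I)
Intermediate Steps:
t = -8470 (t = Mul(-77, 110) = -8470)
Function('x')(P) = Mul(Rational(-4, 33), P) (Function('x')(P) = Add(Mul(P, Pow(-6, -1)), Mul(P, Pow(22, -1))) = Add(Mul(P, Rational(-1, 6)), Mul(P, Rational(1, 22))) = Add(Mul(Rational(-1, 6), P), Mul(Rational(1, 22), P)) = Mul(Rational(-4, 33), P))
Function('g')(Y) = Mul(Pow(2, Rational(1, 2)), Pow(Y, Rational(1, 2))) (Function('g')(Y) = Pow(Mul(2, Y), Rational(1, 2)) = Mul(Pow(2, Rational(1, 2)), Pow(Y, Rational(1, 2))))
Mul(Function('x')(-226), Pow(Function('g')(Add(t, Mul(-1, 498))), -1)) = Mul(Mul(Rational(-4, 33), -226), Pow(Mul(Pow(2, Rational(1, 2)), Pow(Add(-8470, Mul(-1, 498)), Rational(1, 2))), -1)) = Mul(Rational(904, 33), Pow(Mul(Pow(2, Rational(1, 2)), Pow(Add(-8470, -498), Rational(1, 2))), -1)) = Mul(Rational(904, 33), Pow(Mul(Pow(2, Rational(1, 2)), Pow(-8968, Rational(1, 2))), -1)) = Mul(Rational(904, 33), Pow(Mul(Pow(2, Rational(1, 2)), Mul(2, I, Pow(2242, Rational(1, 2)))), -1)) = Mul(Rational(904, 33), Pow(Mul(4, I, Pow(1121, Rational(1, 2))), -1)) = Mul(Rational(904, 33), Mul(Rational(-1, 4484), I, Pow(1121, Rational(1, 2)))) = Mul(Rational(-226, 36993), I, Pow(1121, Rational(1, 2)))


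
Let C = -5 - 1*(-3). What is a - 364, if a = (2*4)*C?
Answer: -380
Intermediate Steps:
C = -2 (C = -5 + 3 = -2)
a = -16 (a = (2*4)*(-2) = 8*(-2) = -16)
a - 364 = -16 - 364 = -380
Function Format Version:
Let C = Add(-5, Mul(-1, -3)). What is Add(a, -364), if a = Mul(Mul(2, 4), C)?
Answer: -380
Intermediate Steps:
C = -2 (C = Add(-5, 3) = -2)
a = -16 (a = Mul(Mul(2, 4), -2) = Mul(8, -2) = -16)
Add(a, -364) = Add(-16, -364) = -380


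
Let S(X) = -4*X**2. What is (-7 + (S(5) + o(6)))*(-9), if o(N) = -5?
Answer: 1008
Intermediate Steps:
(-7 + (S(5) + o(6)))*(-9) = (-7 + (-4*5**2 - 5))*(-9) = (-7 + (-4*25 - 5))*(-9) = (-7 + (-100 - 5))*(-9) = (-7 - 105)*(-9) = -112*(-9) = 1008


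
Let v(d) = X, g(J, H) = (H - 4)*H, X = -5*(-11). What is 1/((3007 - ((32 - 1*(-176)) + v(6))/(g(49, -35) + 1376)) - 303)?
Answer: 2741/7411401 ≈ 0.00036984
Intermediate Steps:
X = 55
g(J, H) = H*(-4 + H) (g(J, H) = (-4 + H)*H = H*(-4 + H))
v(d) = 55
1/((3007 - ((32 - 1*(-176)) + v(6))/(g(49, -35) + 1376)) - 303) = 1/((3007 - ((32 - 1*(-176)) + 55)/(-35*(-4 - 35) + 1376)) - 303) = 1/((3007 - ((32 + 176) + 55)/(-35*(-39) + 1376)) - 303) = 1/((3007 - (208 + 55)/(1365 + 1376)) - 303) = 1/((3007 - 263/2741) - 303) = 1/(8241924/2741 - 303) = 1/(7411401/2741) = 2741/7411401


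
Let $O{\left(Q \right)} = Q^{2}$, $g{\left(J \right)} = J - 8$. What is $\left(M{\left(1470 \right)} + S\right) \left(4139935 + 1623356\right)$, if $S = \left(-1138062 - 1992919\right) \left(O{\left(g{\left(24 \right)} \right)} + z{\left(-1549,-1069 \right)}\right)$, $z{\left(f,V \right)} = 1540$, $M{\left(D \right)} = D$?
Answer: $-32408370822736146$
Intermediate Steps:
$g{\left(J \right)} = -8 + J$
$S = -5623241876$ ($S = \left(-1138062 - 1992919\right) \left(\left(-8 + 24\right)^{2} + 1540\right) = - 3130981 \left(16^{2} + 1540\right) = - 3130981 \left(256 + 1540\right) = \left(-3130981\right) 1796 = -5623241876$)
$\left(M{\left(1470 \right)} + S\right) \left(4139935 + 1623356\right) = \left(1470 - 5623241876\right) \left(4139935 + 1623356\right) = \left(-5623240406\right) 5763291 = -32408370822736146$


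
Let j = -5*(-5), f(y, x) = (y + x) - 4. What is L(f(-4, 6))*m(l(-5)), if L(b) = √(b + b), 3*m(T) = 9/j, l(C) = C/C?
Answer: 6*I/25 ≈ 0.24*I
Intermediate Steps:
f(y, x) = -4 + x + y (f(y, x) = (x + y) - 4 = -4 + x + y)
l(C) = 1
j = 25
m(T) = 3/25 (m(T) = (9/25)/3 = (9*(1/25))/3 = (⅓)*(9/25) = 3/25)
L(b) = √2*√b (L(b) = √(2*b) = √2*√b)
L(f(-4, 6))*m(l(-5)) = (√2*√(-4 + 6 - 4))*(3/25) = (√2*√(-2))*(3/25) = (√2*(I*√2))*(3/25) = (2*I)*(3/25) = 6*I/25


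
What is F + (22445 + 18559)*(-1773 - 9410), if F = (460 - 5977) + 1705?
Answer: -458551544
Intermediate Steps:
F = -3812 (F = -5517 + 1705 = -3812)
F + (22445 + 18559)*(-1773 - 9410) = -3812 + (22445 + 18559)*(-1773 - 9410) = -3812 + 41004*(-11183) = -3812 - 458547732 = -458551544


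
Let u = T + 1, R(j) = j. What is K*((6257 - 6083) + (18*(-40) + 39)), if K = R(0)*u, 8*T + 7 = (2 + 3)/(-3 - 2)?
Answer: 0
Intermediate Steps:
T = -1 (T = -7/8 + ((2 + 3)/(-3 - 2))/8 = -7/8 + (5/(-5))/8 = -7/8 + (5*(-⅕))/8 = -7/8 + (⅛)*(-1) = -7/8 - ⅛ = -1)
u = 0 (u = -1 + 1 = 0)
K = 0 (K = 0*0 = 0)
K*((6257 - 6083) + (18*(-40) + 39)) = 0*((6257 - 6083) + (18*(-40) + 39)) = 0*(174 + (-720 + 39)) = 0*(174 - 681) = 0*(-507) = 0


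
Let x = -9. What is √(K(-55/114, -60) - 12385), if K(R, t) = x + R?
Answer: I*√161078694/114 ≈ 111.33*I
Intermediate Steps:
K(R, t) = -9 + R
√(K(-55/114, -60) - 12385) = √((-9 - 55/114) - 12385) = √(-1081/114 - 12385) = √(-1412971/114) = I*√161078694/114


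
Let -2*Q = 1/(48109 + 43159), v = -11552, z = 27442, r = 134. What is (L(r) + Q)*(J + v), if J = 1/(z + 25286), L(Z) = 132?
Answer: -14676446666875105/9624758208 ≈ -1.5249e+6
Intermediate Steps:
Q = -1/182536 (Q = -1/(2*(48109 + 43159)) = -1/2/91268 = -1/2*1/91268 = -1/182536 ≈ -5.4784e-6)
J = 1/52728 (J = 1/(27442 + 25286) = 1/52728 ≈ 1.8965e-5)
(L(r) + Q)*(J + v) = (132 - 1/182536)*(1/52728 - 11552) = (24094751/182536)*(-609113855/52728) = -14676446666875105/9624758208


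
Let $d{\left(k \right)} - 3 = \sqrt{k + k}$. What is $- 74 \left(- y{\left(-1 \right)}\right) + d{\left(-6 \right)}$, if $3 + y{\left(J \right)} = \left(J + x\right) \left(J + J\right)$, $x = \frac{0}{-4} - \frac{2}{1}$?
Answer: $225 + 2 i \sqrt{3} \approx 225.0 + 3.4641 i$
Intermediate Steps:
$d{\left(k \right)} = 3 + \sqrt{2} \sqrt{k}$ ($d{\left(k \right)} = 3 + \sqrt{k + k} = 3 + \sqrt{2 k} = 3 + \sqrt{2} \sqrt{k}$)
$x = -2$ ($x = 0 \left(- \frac{1}{4}\right) - 2 = 0 - 2 = -2$)
$y{\left(J \right)} = -3 + 2 J \left(-2 + J\right)$ ($y{\left(J \right)} = -3 + \left(J - 2\right) \left(J + J\right) = -3 + \left(-2 + J\right) 2 J = -3 + 2 J \left(-2 + J\right)$)
$- 74 \left(- y{\left(-1 \right)}\right) + d{\left(-6 \right)} = - 74 \left(- (-3 - -4 + 2 \left(-1\right)^{2})\right) + \left(3 + \sqrt{2} \sqrt{-6}\right) = - 74 \left(- (-3 + 4 + 2 \cdot 1)\right) + \left(3 + \sqrt{2} i \sqrt{6}\right) = - 74 \left(- (-3 + 4 + 2)\right) + \left(3 + 2 i \sqrt{3}\right) = - 74 \left(\left(-1\right) 3\right) + \left(3 + 2 i \sqrt{3}\right) = \left(-74\right) \left(-3\right) + \left(3 + 2 i \sqrt{3}\right) = 222 + \left(3 + 2 i \sqrt{3}\right) = 225 + 2 i \sqrt{3}$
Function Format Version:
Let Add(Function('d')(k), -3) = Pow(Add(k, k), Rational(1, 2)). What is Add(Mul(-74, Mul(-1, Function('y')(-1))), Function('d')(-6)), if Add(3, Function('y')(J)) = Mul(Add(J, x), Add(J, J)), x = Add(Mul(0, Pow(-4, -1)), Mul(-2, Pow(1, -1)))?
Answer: Add(225, Mul(2, I, Pow(3, Rational(1, 2)))) ≈ Add(225.00, Mul(3.4641, I))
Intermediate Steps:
Function('d')(k) = Add(3, Mul(Pow(2, Rational(1, 2)), Pow(k, Rational(1, 2)))) (Function('d')(k) = Add(3, Pow(Add(k, k), Rational(1, 2))) = Add(3, Pow(Mul(2, k), Rational(1, 2))) = Add(3, Mul(Pow(2, Rational(1, 2)), Pow(k, Rational(1, 2)))))
x = -2 (x = Add(Mul(0, Rational(-1, 4)), Mul(-2, 1)) = Add(0, -2) = -2)
Function('y')(J) = Add(-3, Mul(2, J, Add(-2, J))) (Function('y')(J) = Add(-3, Mul(Add(J, -2), Add(J, J))) = Add(-3, Mul(Add(-2, J), Mul(2, J))) = Add(-3, Mul(2, J, Add(-2, J))))
Add(Mul(-74, Mul(-1, Function('y')(-1))), Function('d')(-6)) = Add(Mul(-74, Mul(-1, Add(-3, Mul(-4, -1), Mul(2, Pow(-1, 2))))), Add(3, Mul(Pow(2, Rational(1, 2)), Pow(-6, Rational(1, 2))))) = Add(Mul(-74, Mul(-1, Add(-3, 4, Mul(2, 1)))), Add(3, Mul(Pow(2, Rational(1, 2)), Mul(I, Pow(6, Rational(1, 2)))))) = Add(Mul(-74, Mul(-1, Add(-3, 4, 2))), Add(3, Mul(2, I, Pow(3, Rational(1, 2))))) = Add(Mul(-74, Mul(-1, 3)), Add(3, Mul(2, I, Pow(3, Rational(1, 2))))) = Add(Mul(-74, -3), Add(3, Mul(2, I, Pow(3, Rational(1, 2))))) = Add(222, Add(3, Mul(2, I, Pow(3, Rational(1, 2))))) = Add(225, Mul(2, I, Pow(3, Rational(1, 2))))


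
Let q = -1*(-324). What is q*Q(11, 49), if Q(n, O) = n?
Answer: 3564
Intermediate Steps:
q = 324
q*Q(11, 49) = 324*11 = 3564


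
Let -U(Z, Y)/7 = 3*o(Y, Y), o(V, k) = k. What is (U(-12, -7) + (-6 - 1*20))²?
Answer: 14641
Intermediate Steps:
U(Z, Y) = -21*Y
(U(-12, -7) + (-6 - 1*20))² = (-21*(-7) + (-6 - 1*20))² = (147 + (-6 - 20))² = (147 - 26)² = 121² = 14641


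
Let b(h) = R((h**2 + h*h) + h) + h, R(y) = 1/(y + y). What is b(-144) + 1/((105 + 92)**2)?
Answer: -461922603911/3207796704 ≈ -144.00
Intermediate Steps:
R(y) = 1/(2*y)
b(h) = h + 1/(2*(h + 2*h**2)) (b(h) = 1/(2*((h**2 + h*h) + h)) + h = 1/(2*((h**2 + h**2) + h)) + h = 1/(2*(2*h**2 + h)) + h = 1/(2*(h + 2*h**2)) + h = h + 1/(2*(h + 2*h**2)))
b(-144) + 1/((105 + 92)**2) = (-144 + (1/2)/(-144*(1 + 2*(-144)))) + 1/((105 + 92)**2) = (-144 + (1/2)*(-1/144)/(1 - 288)) + 1/(197**2) = (-144 + (1/2)*(-1/144)/(-287)) + 1/38809 = (-144 + (1/2)*(-1/144)*(-1/287)) + 1/38809 = (-144 + 1/82656) + 1/38809 = -11902463/82656 + 1/38809 = -461922603911/3207796704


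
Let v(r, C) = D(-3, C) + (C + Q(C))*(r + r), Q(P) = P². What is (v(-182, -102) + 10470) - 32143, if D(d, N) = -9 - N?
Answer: -3771508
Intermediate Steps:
v(r, C) = -9 - C + 2*r*(C + C²) (v(r, C) = (-9 - C) + (C + C²)*(r + r) = (-9 - C) + (C + C²)*(2*r) = (-9 - C) + 2*r*(C + C²) = -9 - C + 2*r*(C + C²))
(v(-182, -102) + 10470) - 32143 = ((-9 - 1*(-102) + 2*(-102)*(-182) + 2*(-182)*(-102)²) + 10470) - 32143 = ((-9 + 102 + 37128 + 2*(-182)*10404) + 10470) - 32143 = ((-9 + 102 + 37128 - 3787056) + 10470) - 32143 = (-3749835 + 10470) - 32143 = -3739365 - 32143 = -3771508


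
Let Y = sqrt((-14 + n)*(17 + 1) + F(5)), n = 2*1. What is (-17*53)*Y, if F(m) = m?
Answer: -901*I*sqrt(211) ≈ -13088.0*I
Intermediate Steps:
n = 2
Y = I*sqrt(211) (Y = sqrt((-14 + 2)*(17 + 1) + 5) = sqrt(-12*18 + 5) = sqrt(-216 + 5) = sqrt(-211) = I*sqrt(211) ≈ 14.526*I)
(-17*53)*Y = (-17*53)*(I*sqrt(211)) = -901*I*sqrt(211)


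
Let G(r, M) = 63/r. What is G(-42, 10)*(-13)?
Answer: 39/2 ≈ 19.500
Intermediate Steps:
G(-42, 10)*(-13) = (63/(-42))*(-13) = (63*(-1/42))*(-13) = -3/2*(-13) = 39/2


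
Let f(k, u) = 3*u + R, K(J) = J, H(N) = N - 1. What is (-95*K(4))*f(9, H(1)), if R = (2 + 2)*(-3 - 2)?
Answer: 7600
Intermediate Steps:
H(N) = -1 + N
R = -20 (R = 4*(-5) = -20)
f(k, u) = -20 + 3*u (f(k, u) = 3*u - 20 = -20 + 3*u)
(-95*K(4))*f(9, H(1)) = (-95*4)*(-20 + 3*(-1 + 1)) = -380*(-20 + 3*0) = -380*(-20 + 0) = -380*(-20) = 7600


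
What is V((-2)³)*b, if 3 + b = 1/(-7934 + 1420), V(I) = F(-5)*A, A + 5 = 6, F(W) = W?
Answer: 97715/6514 ≈ 15.001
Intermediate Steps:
A = 1 (A = -5 + 6 = 1)
V(I) = -5 (V(I) = -5*1 = -5)
b = -19543/6514 (b = -3 + 1/(-7934 + 1420) = -3 + 1/(-6514) = -3 - 1/6514 = -19543/6514 ≈ -3.0002)
V((-2)³)*b = -5*(-19543/6514) = 97715/6514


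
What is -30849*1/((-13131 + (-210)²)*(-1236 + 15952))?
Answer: -791/11685636 ≈ -6.7690e-5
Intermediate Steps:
-30849*1/((-13131 + (-210)²)*(-1236 + 15952)) = -30849*1/(14716*(-13131 + 44100)) = -30849/(30969*14716) = -30849/455739804 = -30849*1/455739804 = -791/11685636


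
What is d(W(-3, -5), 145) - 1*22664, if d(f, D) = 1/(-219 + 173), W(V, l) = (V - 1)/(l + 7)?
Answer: -1042545/46 ≈ -22664.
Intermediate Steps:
W(V, l) = (-1 + V)/(7 + l)
d(f, D) = -1/46 (d(f, D) = 1/(-46) = -1/46)
d(W(-3, -5), 145) - 1*22664 = -1/46 - 1*22664 = -1/46 - 22664 = -1042545/46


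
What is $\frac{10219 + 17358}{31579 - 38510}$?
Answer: $- \frac{27577}{6931} \approx -3.9788$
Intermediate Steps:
$\frac{10219 + 17358}{31579 - 38510} = \frac{27577}{-6931} = 27577 \left(- \frac{1}{6931}\right) = - \frac{27577}{6931}$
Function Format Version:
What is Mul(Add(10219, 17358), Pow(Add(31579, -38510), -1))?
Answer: Rational(-27577, 6931) ≈ -3.9788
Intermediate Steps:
Mul(Add(10219, 17358), Pow(Add(31579, -38510), -1)) = Mul(27577, Pow(-6931, -1)) = Mul(27577, Rational(-1, 6931)) = Rational(-27577, 6931)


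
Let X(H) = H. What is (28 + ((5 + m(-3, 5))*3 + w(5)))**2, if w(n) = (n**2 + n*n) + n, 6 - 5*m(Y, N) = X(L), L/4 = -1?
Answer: 10816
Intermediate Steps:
L = -4 (L = 4*(-1) = -4)
m(Y, N) = 2 (m(Y, N) = 6/5 - 1/5*(-4) = 6/5 + 4/5 = 2)
w(n) = n + 2*n**2 (w(n) = (n**2 + n**2) + n = 2*n**2 + n = n + 2*n**2)
(28 + ((5 + m(-3, 5))*3 + w(5)))**2 = (28 + ((5 + 2)*3 + 5*(1 + 2*5)))**2 = (28 + (7*3 + 5*(1 + 10)))**2 = (28 + (21 + 5*11))**2 = (28 + (21 + 55))**2 = (28 + 76)**2 = 104**2 = 10816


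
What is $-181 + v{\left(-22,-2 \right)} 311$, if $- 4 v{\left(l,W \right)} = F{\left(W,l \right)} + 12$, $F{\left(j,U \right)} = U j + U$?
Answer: $- \frac{5649}{2} \approx -2824.5$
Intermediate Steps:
$F{\left(j,U \right)} = U + U j$
$v{\left(l,W \right)} = -3 - \frac{l \left(1 + W\right)}{4}$ ($v{\left(l,W \right)} = - \frac{l \left(1 + W\right) + 12}{4} = - \frac{12 + l \left(1 + W\right)}{4} = -3 - \frac{l \left(1 + W\right)}{4}$)
$-181 + v{\left(-22,-2 \right)} 311 = -181 + \left(-3 - - \frac{11 \left(1 - 2\right)}{2}\right) 311 = -181 + \left(-3 - \left(- \frac{11}{2}\right) \left(-1\right)\right) 311 = -181 + \left(-3 - \frac{11}{2}\right) 311 = -181 - \frac{5287}{2} = - \frac{5649}{2}$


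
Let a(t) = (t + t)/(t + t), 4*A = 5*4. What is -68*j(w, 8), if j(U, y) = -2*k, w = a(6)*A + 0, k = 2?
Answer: 272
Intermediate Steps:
A = 5 (A = (5*4)/4 = (¼)*20 = 5)
a(t) = 1 (a(t) = (2*t)/((2*t)) = (2*t)*(1/(2*t)) = 1)
w = 5 (w = 1*5 + 0 = 5 + 0 = 5)
j(U, y) = -4 (j(U, y) = -2*2 = -4)
-68*j(w, 8) = -68*(-4) = 272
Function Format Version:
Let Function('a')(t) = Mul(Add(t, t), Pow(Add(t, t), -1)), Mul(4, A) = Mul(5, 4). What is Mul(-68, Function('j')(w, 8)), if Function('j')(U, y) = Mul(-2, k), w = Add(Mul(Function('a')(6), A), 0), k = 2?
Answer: 272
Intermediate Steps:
A = 5 (A = Mul(Rational(1, 4), Mul(5, 4)) = Mul(Rational(1, 4), 20) = 5)
Function('a')(t) = 1 (Function('a')(t) = Mul(Mul(2, t), Pow(Mul(2, t), -1)) = Mul(Mul(2, t), Mul(Rational(1, 2), Pow(t, -1))) = 1)
w = 5 (w = Add(Mul(1, 5), 0) = Add(5, 0) = 5)
Function('j')(U, y) = -4 (Function('j')(U, y) = Mul(-2, 2) = -4)
Mul(-68, Function('j')(w, 8)) = Mul(-68, -4) = 272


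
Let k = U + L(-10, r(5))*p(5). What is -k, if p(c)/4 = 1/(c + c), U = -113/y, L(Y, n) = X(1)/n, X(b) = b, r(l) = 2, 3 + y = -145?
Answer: -713/740 ≈ -0.96351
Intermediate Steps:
y = -148 (y = -3 - 145 = -148)
L(Y, n) = 1/n
U = 113/148 (U = -113/(-148) = -113*(-1/148) = 113/148 ≈ 0.76351)
p(c) = 2/c (p(c) = 4/(c + c) = 4/((2*c)) = 4*(1/(2*c)) = 2/c)
k = 713/740 (k = 113/148 + (2/5)/2 = 113/148 + (2*(1/5))/2 = 113/148 + (1/2)*(2/5) = 113/148 + 1/5 = 713/740 ≈ 0.96351)
-k = -1*713/740 = -713/740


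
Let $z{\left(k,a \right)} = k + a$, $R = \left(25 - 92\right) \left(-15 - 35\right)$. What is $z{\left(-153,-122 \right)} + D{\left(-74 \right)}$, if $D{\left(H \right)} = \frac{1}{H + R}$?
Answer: $- \frac{900899}{3276} \approx -275.0$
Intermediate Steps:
$R = 3350$ ($R = \left(-67\right) \left(-50\right) = 3350$)
$z{\left(k,a \right)} = a + k$
$D{\left(H \right)} = \frac{1}{3350 + H}$ ($D{\left(H \right)} = \frac{1}{H + 3350} = \frac{1}{3350 + H}$)
$z{\left(-153,-122 \right)} + D{\left(-74 \right)} = \left(-122 - 153\right) + \frac{1}{3350 - 74} = -275 + \frac{1}{3276} = - \frac{900899}{3276}$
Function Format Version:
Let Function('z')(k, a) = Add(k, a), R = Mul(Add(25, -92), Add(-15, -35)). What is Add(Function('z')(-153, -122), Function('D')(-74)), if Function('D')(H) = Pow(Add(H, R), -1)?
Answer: Rational(-900899, 3276) ≈ -275.00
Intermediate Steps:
R = 3350 (R = Mul(-67, -50) = 3350)
Function('z')(k, a) = Add(a, k)
Function('D')(H) = Pow(Add(3350, H), -1) (Function('D')(H) = Pow(Add(H, 3350), -1) = Pow(Add(3350, H), -1))
Add(Function('z')(-153, -122), Function('D')(-74)) = Add(Add(-122, -153), Pow(Add(3350, -74), -1)) = Add(-275, Pow(3276, -1)) = Add(-275, Rational(1, 3276)) = Rational(-900899, 3276)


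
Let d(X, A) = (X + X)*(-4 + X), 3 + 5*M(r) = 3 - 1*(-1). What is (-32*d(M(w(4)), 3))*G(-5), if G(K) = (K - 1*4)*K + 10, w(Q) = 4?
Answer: 13376/5 ≈ 2675.2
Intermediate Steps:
M(r) = ⅕ (M(r) = -⅗ + (3 - 1*(-1))/5 = -⅗ + (3 + 1)/5 = -⅗ + (⅕)*4 = -⅗ + ⅘ = ⅕)
d(X, A) = 2*X*(-4 + X) (d(X, A) = (2*X)*(-4 + X) = 2*X*(-4 + X))
G(K) = 10 + K*(-4 + K) (G(K) = (K - 4)*K + 10 = (-4 + K)*K + 10 = K*(-4 + K) + 10 = 10 + K*(-4 + K))
(-32*d(M(w(4)), 3))*G(-5) = (-64*(-4 + ⅕)/5)*(10 + (-5)² - 4*(-5)) = (-64*(-19)/(5*5))*(10 + 25 + 20) = -32*(-38/25)*55 = (1216/25)*55 = 13376/5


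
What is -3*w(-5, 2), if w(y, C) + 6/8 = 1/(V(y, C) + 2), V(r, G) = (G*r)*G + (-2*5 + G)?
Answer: 123/52 ≈ 2.3654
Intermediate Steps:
V(r, G) = -10 + G + r*G**2 (V(r, G) = r*G**2 + (-10 + G) = -10 + G + r*G**2)
w(y, C) = -3/4 + 1/(-8 + C + y*C**2) (w(y, C) = -3/4 + 1/((-10 + C + y*C**2) + 2) = -3/4 + 1/(-8 + C + y*C**2))
-3*w(-5, 2) = -3*(28 - 3*2 - 3*(-5)*2**2)/(4*(-8 + 2 - 5*2**2)) = -3*(28 - 6 - 3*(-5)*4)/(4*(-8 + 2 - 5*4)) = -3*(28 - 6 + 60)/(4*(-8 + 2 - 20)) = -3*82/(4*(-26)) = -3*(-1)*82/(4*26) = -3*(-41/52) = 123/52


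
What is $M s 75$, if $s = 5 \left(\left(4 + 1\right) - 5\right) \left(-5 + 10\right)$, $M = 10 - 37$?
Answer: $0$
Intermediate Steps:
$M = -27$
$s = 0$ ($s = 5 \left(5 - 5\right) 5 = 5 \cdot 0 \cdot 5 = 5 \cdot 0 = 0$)
$M s 75 = \left(-27\right) 0 \cdot 75 = 0 \cdot 75 = 0$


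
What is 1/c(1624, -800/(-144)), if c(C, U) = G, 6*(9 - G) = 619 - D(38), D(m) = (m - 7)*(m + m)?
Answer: 2/597 ≈ 0.0033501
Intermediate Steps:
D(m) = 2*m*(-7 + m) (D(m) = (-7 + m)*(2*m) = 2*m*(-7 + m))
G = 597/2 (G = 9 - (619 - 2*38*(-7 + 38))/6 = 9 - (619 - 2*38*31)/6 = 9 - (619 - 1*2356)/6 = 9 - (619 - 2356)/6 = 9 - ⅙*(-1737) = 9 + 579/2 = 597/2 ≈ 298.50)
c(C, U) = 597/2
1/c(1624, -800/(-144)) = 1/(597/2) = 2/597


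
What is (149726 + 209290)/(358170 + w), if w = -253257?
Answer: 119672/34971 ≈ 3.4220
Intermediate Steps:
(149726 + 209290)/(358170 + w) = (149726 + 209290)/(358170 - 253257) = 359016/104913 = 359016*(1/104913) = 119672/34971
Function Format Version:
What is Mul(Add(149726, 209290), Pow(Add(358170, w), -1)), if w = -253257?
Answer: Rational(119672, 34971) ≈ 3.4220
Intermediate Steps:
Mul(Add(149726, 209290), Pow(Add(358170, w), -1)) = Mul(Add(149726, 209290), Pow(Add(358170, -253257), -1)) = Mul(359016, Pow(104913, -1)) = Mul(359016, Rational(1, 104913)) = Rational(119672, 34971)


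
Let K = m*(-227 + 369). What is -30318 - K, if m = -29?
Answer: -26200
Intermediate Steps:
K = -4118 (K = -29*(-227 + 369) = -29*142 = -4118)
-30318 - K = -30318 - 1*(-4118) = -30318 + 4118 = -26200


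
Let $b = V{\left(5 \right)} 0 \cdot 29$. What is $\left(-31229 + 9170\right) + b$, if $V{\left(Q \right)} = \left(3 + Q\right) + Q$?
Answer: $-22059$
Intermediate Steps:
$V{\left(Q \right)} = 3 + 2 Q$
$b = 0$ ($b = \left(3 + 2 \cdot 5\right) 0 \cdot 29 = \left(3 + 10\right) 0 \cdot 29 = 13 \cdot 0 \cdot 29 = 0 \cdot 29 = 0$)
$\left(-31229 + 9170\right) + b = \left(-31229 + 9170\right) + 0 = -22059 + 0 = -22059$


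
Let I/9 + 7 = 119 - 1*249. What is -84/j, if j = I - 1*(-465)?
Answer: 7/64 ≈ 0.10938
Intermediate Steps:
I = -1233 (I = -63 + 9*(119 - 1*249) = -63 + 9*(119 - 249) = -63 + 9*(-130) = -63 - 1170 = -1233)
j = -768 (j = -1233 - 1*(-465) = -1233 + 465 = -768)
-84/j = -84/(-768) = -84*(-1/768) = 7/64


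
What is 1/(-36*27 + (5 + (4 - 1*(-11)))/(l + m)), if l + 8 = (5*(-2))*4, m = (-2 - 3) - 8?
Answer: -61/59312 ≈ -0.0010285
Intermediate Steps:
m = -13 (m = -5 - 8 = -13)
l = -48 (l = -8 + (5*(-2))*4 = -8 - 10*4 = -8 - 40 = -48)
1/(-36*27 + (5 + (4 - 1*(-11)))/(l + m)) = 1/(-36*27 + (5 + (4 - 1*(-11)))/(-48 - 13)) = 1/(-972 + (5 + (4 + 11))/(-61)) = 1/(-972 + (5 + 15)*(-1/61)) = 1/(-972 + 20*(-1/61)) = 1/(-972 - 20/61) = 1/(-59312/61) = -61/59312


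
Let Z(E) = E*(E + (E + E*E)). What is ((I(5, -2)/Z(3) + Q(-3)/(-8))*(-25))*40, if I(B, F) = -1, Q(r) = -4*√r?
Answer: 200/9 - 500*I*√3 ≈ 22.222 - 866.03*I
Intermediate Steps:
Z(E) = E*(E² + 2*E) (Z(E) = E*(E + (E + E²)) = E*(E² + 2*E))
((I(5, -2)/Z(3) + Q(-3)/(-8))*(-25))*40 = ((-1/(3²*(2 + 3)) - 4*I*√3/(-8))*(-25))*40 = ((-1/(9*5) - 4*I*√3*(-⅛))*(-25))*40 = ((-1/45 - 4*I*√3*(-⅛))*(-25))*40 = ((-1*1/45 + I*√3/2)*(-25))*40 = ((-1/45 + I*√3/2)*(-25))*40 = (5/9 - 25*I*√3/2)*40 = 200/9 - 500*I*√3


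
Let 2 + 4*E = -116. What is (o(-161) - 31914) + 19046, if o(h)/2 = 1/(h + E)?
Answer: -4902712/381 ≈ -12868.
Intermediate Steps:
E = -59/2 (E = -½ + (¼)*(-116) = -½ - 29 = -59/2 ≈ -29.500)
o(h) = 2/(-59/2 + h) (o(h) = 2/(h - 59/2) = 2/(-59/2 + h))
(o(-161) - 31914) + 19046 = (4/(-59 + 2*(-161)) - 31914) + 19046 = (4/(-59 - 322) - 31914) + 19046 = (4/(-381) - 31914) + 19046 = (4*(-1/381) - 31914) + 19046 = (-4/381 - 31914) + 19046 = -12159238/381 + 19046 = -4902712/381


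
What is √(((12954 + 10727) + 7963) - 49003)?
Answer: I*√17359 ≈ 131.75*I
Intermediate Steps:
√(((12954 + 10727) + 7963) - 49003) = √((23681 + 7963) - 49003) = √(31644 - 49003) = √(-17359) = I*√17359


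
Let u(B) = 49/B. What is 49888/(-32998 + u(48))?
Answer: -2394624/1583855 ≈ -1.5119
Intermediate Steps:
49888/(-32998 + u(48)) = 49888/(-32998 + 49/48) = 49888/(-1583855/48) = 49888*(-48/1583855) = -2394624/1583855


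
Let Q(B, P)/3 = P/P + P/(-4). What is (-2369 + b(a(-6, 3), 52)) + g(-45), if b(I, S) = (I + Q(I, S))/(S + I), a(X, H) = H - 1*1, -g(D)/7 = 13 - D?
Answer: -74942/27 ≈ -2775.6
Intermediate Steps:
Q(B, P) = 3 - 3*P/4 (Q(B, P) = 3*(P/P + P/(-4)) = 3*(1 + P*(-¼)) = 3*(1 - P/4) = 3 - 3*P/4)
g(D) = -91 + 7*D (g(D) = -7*(13 - D) = -91 + 7*D)
a(X, H) = -1 + H (a(X, H) = H - 1 = -1 + H)
b(I, S) = (3 + I - 3*S/4)/(I + S) (b(I, S) = (I + (3 - 3*S/4))/(S + I) = (3 + I - 3*S/4)/(I + S))
(-2369 + b(a(-6, 3), 52)) + g(-45) = (-2369 + (3 + (-1 + 3) - ¾*52)/((-1 + 3) + 52)) + (-91 + 7*(-45)) = (-2369 + (3 + 2 - 39)/(2 + 52)) + (-91 - 315) = (-2369 - 34/54) - 406 = (-2369 + (1/54)*(-34)) - 406 = (-2369 - 17/27) - 406 = -63980/27 - 406 = -74942/27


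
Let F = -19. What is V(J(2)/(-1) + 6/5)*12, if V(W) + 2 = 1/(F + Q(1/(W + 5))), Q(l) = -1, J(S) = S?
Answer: -123/5 ≈ -24.600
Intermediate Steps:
V(W) = -41/20 (V(W) = -2 + 1/(-19 - 1) = -2 + 1/(-20) = -2 - 1/20 = -41/20)
V(J(2)/(-1) + 6/5)*12 = -41/20*12 = -123/5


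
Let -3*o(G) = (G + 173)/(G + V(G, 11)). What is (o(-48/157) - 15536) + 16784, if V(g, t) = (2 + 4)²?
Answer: 20954263/16812 ≈ 1246.4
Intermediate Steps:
V(g, t) = 36 (V(g, t) = 6² = 36)
o(G) = -(173 + G)/(3*(36 + G)) (o(G) = -(G + 173)/(3*(G + 36)) = -(173 + G)/(3*(36 + G)))
(o(-48/157) - 15536) + 16784 = ((-173 - (-48)/157)/(3*(36 - 48/157)) - 15536) + 16784 = ((-173 - (-48)/157)/(3*(36 - 48*1/157)) - 15536) + 16784 = ((-173 - 1*(-48/157))/(3*(36 - 48/157)) - 15536) + 16784 = ((-173 + 48/157)/(3*(5604/157)) - 15536) + 16784 = ((⅓)*(157/5604)*(-27113/157) - 15536) + 16784 = (-27113/16812 - 15536) + 16784 = -261218345/16812 + 16784 = 20954263/16812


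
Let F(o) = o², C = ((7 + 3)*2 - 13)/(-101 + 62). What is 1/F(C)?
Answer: 1521/49 ≈ 31.041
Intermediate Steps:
C = -7/39 (C = (10*2 - 13)/(-39) = (20 - 13)*(-1/39) = 7*(-1/39) = -7/39 ≈ -0.17949)
1/F(C) = 1/((-7/39)²) = 1/(49/1521) = 1521/49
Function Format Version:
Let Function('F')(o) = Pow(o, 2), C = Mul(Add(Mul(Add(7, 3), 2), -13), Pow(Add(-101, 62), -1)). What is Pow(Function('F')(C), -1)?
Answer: Rational(1521, 49) ≈ 31.041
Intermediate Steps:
C = Rational(-7, 39) (C = Mul(Add(Mul(10, 2), -13), Pow(-39, -1)) = Mul(Add(20, -13), Rational(-1, 39)) = Mul(7, Rational(-1, 39)) = Rational(-7, 39) ≈ -0.17949)
Pow(Function('F')(C), -1) = Pow(Pow(Rational(-7, 39), 2), -1) = Pow(Rational(49, 1521), -1) = Rational(1521, 49)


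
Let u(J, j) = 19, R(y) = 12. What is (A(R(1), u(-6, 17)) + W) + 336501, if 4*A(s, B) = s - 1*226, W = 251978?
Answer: 1176851/2 ≈ 5.8843e+5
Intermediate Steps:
A(s, B) = -113/2 + s/4 (A(s, B) = (s - 1*226)/4 = (s - 226)/4 = (-226 + s)/4 = -113/2 + s/4)
(A(R(1), u(-6, 17)) + W) + 336501 = ((-113/2 + (¼)*12) + 251978) + 336501 = ((-113/2 + 3) + 251978) + 336501 = (-107/2 + 251978) + 336501 = 503849/2 + 336501 = 1176851/2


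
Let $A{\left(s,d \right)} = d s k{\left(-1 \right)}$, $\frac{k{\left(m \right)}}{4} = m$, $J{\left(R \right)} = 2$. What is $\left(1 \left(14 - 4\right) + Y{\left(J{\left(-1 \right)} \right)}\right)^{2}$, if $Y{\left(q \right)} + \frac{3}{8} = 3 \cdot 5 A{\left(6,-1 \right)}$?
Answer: $\frac{8743849}{64} \approx 1.3662 \cdot 10^{5}$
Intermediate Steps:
$k{\left(m \right)} = 4 m$
$A{\left(s,d \right)} = - 4 d s$ ($A{\left(s,d \right)} = d s 4 \left(-1\right) = d s \left(-4\right) = - 4 d s$)
$Y{\left(q \right)} = \frac{2877}{8}$ ($Y{\left(q \right)} = - \frac{3}{8} + 3 \cdot 5 \left(\left(-4\right) \left(-1\right) 6\right) = - \frac{3}{8} + 15 \cdot 24 = - \frac{3}{8} + 360 = \frac{2877}{8}$)
$\left(1 \left(14 - 4\right) + Y{\left(J{\left(-1 \right)} \right)}\right)^{2} = \left(1 \left(14 - 4\right) + \frac{2877}{8}\right)^{2} = \left(1 \cdot 10 + \frac{2877}{8}\right)^{2} = \left(10 + \frac{2877}{8}\right)^{2} = \left(\frac{2957}{8}\right)^{2} = \frac{8743849}{64}$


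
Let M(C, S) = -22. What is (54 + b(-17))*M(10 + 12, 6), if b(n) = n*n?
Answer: -7546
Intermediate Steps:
b(n) = n²
(54 + b(-17))*M(10 + 12, 6) = (54 + (-17)²)*(-22) = (54 + 289)*(-22) = 343*(-22) = -7546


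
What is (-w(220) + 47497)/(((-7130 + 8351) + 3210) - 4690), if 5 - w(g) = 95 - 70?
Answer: -47517/259 ≈ -183.46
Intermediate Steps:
w(g) = -20 (w(g) = 5 - (95 - 70) = 5 - 1*25 = 5 - 25 = -20)
(-w(220) + 47497)/(((-7130 + 8351) + 3210) - 4690) = (-1*(-20) + 47497)/(((-7130 + 8351) + 3210) - 4690) = (20 + 47497)/((1221 + 3210) - 4690) = 47517/(4431 - 4690) = 47517/(-259) = 47517*(-1/259) = -47517/259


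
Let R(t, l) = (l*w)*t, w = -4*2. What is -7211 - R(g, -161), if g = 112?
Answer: -151467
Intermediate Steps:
w = -8
R(t, l) = -8*l*t (R(t, l) = (l*(-8))*t = (-8*l)*t = -8*l*t)
-7211 - R(g, -161) = -7211 - (-8)*(-161)*112 = -7211 - 1*144256 = -7211 - 144256 = -151467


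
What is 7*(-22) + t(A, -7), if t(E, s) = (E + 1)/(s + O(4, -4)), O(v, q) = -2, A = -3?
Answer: -1384/9 ≈ -153.78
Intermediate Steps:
t(E, s) = (1 + E)/(-2 + s) (t(E, s) = (E + 1)/(s - 2) = (1 + E)/(-2 + s))
7*(-22) + t(A, -7) = 7*(-22) + (1 - 3)/(-2 - 7) = -154 - 2/(-9) = -154 - ⅑*(-2) = -154 + 2/9 = -1384/9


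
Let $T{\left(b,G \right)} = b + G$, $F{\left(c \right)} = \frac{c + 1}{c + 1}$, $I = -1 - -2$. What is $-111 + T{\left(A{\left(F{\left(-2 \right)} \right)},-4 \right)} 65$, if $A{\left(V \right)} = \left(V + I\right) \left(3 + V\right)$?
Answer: $149$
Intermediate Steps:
$I = 1$ ($I = -1 + 2 = 1$)
$F{\left(c \right)} = 1$ ($F{\left(c \right)} = \frac{1 + c}{1 + c} = 1$)
$A{\left(V \right)} = \left(1 + V\right) \left(3 + V\right)$ ($A{\left(V \right)} = \left(V + 1\right) \left(3 + V\right) = \left(1 + V\right) \left(3 + V\right)$)
$T{\left(b,G \right)} = G + b$
$-111 + T{\left(A{\left(F{\left(-2 \right)} \right)},-4 \right)} 65 = -111 + \left(-4 + \left(3 + 1^{2} + 4 \cdot 1\right)\right) 65 = -111 + \left(-4 + \left(3 + 1 + 4\right)\right) 65 = -111 + \left(-4 + 8\right) 65 = -111 + 4 \cdot 65 = -111 + 260 = 149$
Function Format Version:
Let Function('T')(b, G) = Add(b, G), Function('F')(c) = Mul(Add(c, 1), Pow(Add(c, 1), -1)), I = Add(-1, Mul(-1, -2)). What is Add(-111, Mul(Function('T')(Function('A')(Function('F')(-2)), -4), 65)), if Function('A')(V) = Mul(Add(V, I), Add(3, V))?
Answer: 149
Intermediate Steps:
I = 1 (I = Add(-1, 2) = 1)
Function('F')(c) = 1 (Function('F')(c) = Mul(Add(1, c), Pow(Add(1, c), -1)) = 1)
Function('A')(V) = Mul(Add(1, V), Add(3, V)) (Function('A')(V) = Mul(Add(V, 1), Add(3, V)) = Mul(Add(1, V), Add(3, V)))
Function('T')(b, G) = Add(G, b)
Add(-111, Mul(Function('T')(Function('A')(Function('F')(-2)), -4), 65)) = Add(-111, Mul(Add(-4, Add(3, Pow(1, 2), Mul(4, 1))), 65)) = Add(-111, Mul(Add(-4, Add(3, 1, 4)), 65)) = Add(-111, Mul(Add(-4, 8), 65)) = Add(-111, Mul(4, 65)) = Add(-111, 260) = 149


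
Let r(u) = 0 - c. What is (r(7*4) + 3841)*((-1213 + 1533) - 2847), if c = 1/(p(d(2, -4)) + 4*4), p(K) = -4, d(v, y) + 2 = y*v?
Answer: -116471957/12 ≈ -9.7060e+6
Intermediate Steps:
d(v, y) = -2 + v*y (d(v, y) = -2 + y*v = -2 + v*y)
c = 1/12 (c = 1/(-4 + 4*4) = 1/(-4 + 16) = 1/12 ≈ 0.083333)
r(u) = -1/12 (r(u) = 0 - 1*1/12 = 0 - 1/12 = -1/12)
(r(7*4) + 3841)*((-1213 + 1533) - 2847) = (-1/12 + 3841)*((-1213 + 1533) - 2847) = 46091*(320 - 2847)/12 = (46091/12)*(-2527) = -116471957/12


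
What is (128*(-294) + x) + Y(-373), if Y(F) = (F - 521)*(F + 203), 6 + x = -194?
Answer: 114148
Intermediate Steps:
x = -200 (x = -6 - 194 = -200)
Y(F) = (-521 + F)*(203 + F)
(128*(-294) + x) + Y(-373) = (128*(-294) - 200) + (-105763 + (-373)² - 318*(-373)) = (-37632 - 200) + (-105763 + 139129 + 118614) = -37832 + 151980 = 114148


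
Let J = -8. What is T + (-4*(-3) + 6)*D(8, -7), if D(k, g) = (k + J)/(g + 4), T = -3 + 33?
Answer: 30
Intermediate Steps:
T = 30
D(k, g) = (-8 + k)/(4 + g) (D(k, g) = (k - 8)/(g + 4) = (-8 + k)/(4 + g))
T + (-4*(-3) + 6)*D(8, -7) = 30 + (-4*(-3) + 6)*((-8 + 8)/(4 - 7)) = 30 + (12 + 6)*(0/(-3)) = 30 + 18*(-⅓*0) = 30 + 18*0 = 30 + 0 = 30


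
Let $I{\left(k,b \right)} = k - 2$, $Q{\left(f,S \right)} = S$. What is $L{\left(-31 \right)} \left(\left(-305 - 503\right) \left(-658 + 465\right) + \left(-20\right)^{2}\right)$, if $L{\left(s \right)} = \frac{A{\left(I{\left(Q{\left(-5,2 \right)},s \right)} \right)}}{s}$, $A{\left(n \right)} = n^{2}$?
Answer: $0$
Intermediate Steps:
$I{\left(k,b \right)} = -2 + k$
$L{\left(s \right)} = 0$ ($L{\left(s \right)} = \frac{\left(-2 + 2\right)^{2}}{s} = \frac{0^{2}}{s} = \frac{0}{s} = 0$)
$L{\left(-31 \right)} \left(\left(-305 - 503\right) \left(-658 + 465\right) + \left(-20\right)^{2}\right) = 0 \left(\left(-305 - 503\right) \left(-658 + 465\right) + \left(-20\right)^{2}\right) = 0 \left(\left(-808\right) \left(-193\right) + 400\right) = 0 \left(155944 + 400\right) = 0 \cdot 156344 = 0$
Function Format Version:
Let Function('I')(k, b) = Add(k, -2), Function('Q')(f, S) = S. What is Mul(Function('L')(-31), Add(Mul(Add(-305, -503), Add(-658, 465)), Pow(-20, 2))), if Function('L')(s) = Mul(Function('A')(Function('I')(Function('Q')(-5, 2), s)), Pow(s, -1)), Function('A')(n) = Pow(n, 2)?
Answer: 0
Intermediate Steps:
Function('I')(k, b) = Add(-2, k)
Function('L')(s) = 0 (Function('L')(s) = Mul(Pow(Add(-2, 2), 2), Pow(s, -1)) = Mul(Pow(0, 2), Pow(s, -1)) = Mul(0, Pow(s, -1)) = 0)
Mul(Function('L')(-31), Add(Mul(Add(-305, -503), Add(-658, 465)), Pow(-20, 2))) = Mul(0, Add(Mul(Add(-305, -503), Add(-658, 465)), Pow(-20, 2))) = Mul(0, Add(Mul(-808, -193), 400)) = Mul(0, Add(155944, 400)) = Mul(0, 156344) = 0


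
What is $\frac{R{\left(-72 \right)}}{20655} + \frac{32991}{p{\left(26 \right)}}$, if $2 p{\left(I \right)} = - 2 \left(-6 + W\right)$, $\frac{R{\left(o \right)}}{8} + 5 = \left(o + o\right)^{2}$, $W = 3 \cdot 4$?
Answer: $- \frac{226811339}{41310} \approx -5490.5$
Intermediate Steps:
$W = 12$
$R{\left(o \right)} = -40 + 32 o^{2}$ ($R{\left(o \right)} = -40 + 8 \left(o + o\right)^{2} = -40 + 8 \left(2 o\right)^{2} = -40 + 8 \cdot 4 o^{2} = -40 + 32 o^{2}$)
$p{\left(I \right)} = -6$ ($p{\left(I \right)} = \frac{\left(-2\right) \left(-6 + 12\right)}{2} = \frac{\left(-2\right) 6}{2} = \frac{1}{2} \left(-12\right) = -6$)
$\frac{R{\left(-72 \right)}}{20655} + \frac{32991}{p{\left(26 \right)}} = \frac{-40 + 32 \left(-72\right)^{2}}{20655} + \frac{32991}{-6} = \left(-40 + 32 \cdot 5184\right) \frac{1}{20655} + 32991 \left(- \frac{1}{6}\right) = \left(-40 + 165888\right) \frac{1}{20655} - \frac{10997}{2} = 165848 \cdot \frac{1}{20655} - \frac{10997}{2} = \frac{165848}{20655} - \frac{10997}{2} = - \frac{226811339}{41310}$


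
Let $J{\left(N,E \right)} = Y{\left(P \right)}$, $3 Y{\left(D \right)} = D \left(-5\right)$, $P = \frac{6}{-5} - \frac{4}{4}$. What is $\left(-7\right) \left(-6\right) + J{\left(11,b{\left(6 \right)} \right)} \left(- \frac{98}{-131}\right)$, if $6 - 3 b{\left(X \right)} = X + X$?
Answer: $\frac{17584}{393} \approx 44.743$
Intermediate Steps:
$b{\left(X \right)} = 2 - \frac{2 X}{3}$ ($b{\left(X \right)} = 2 - \frac{X + X}{3} = 2 - \frac{2 X}{3}$)
$P = - \frac{11}{5}$ ($P = 6 \left(- \frac{1}{5}\right) - 1 = - \frac{6}{5} - 1 = - \frac{11}{5} \approx -2.2$)
$Y{\left(D \right)} = - \frac{5 D}{3}$ ($Y{\left(D \right)} = \frac{D \left(-5\right)}{3} = \frac{\left(-5\right) D}{3} = - \frac{5 D}{3}$)
$J{\left(N,E \right)} = \frac{11}{3}$ ($J{\left(N,E \right)} = \left(- \frac{5}{3}\right) \left(- \frac{11}{5}\right) = \frac{11}{3}$)
$\left(-7\right) \left(-6\right) + J{\left(11,b{\left(6 \right)} \right)} \left(- \frac{98}{-131}\right) = \left(-7\right) \left(-6\right) + \frac{11 \left(- \frac{98}{-131}\right)}{3} = 42 + \frac{11 \left(\left(-98\right) \left(- \frac{1}{131}\right)\right)}{3} = 42 + \frac{11}{3} \cdot \frac{98}{131} = 42 + \frac{1078}{393} = \frac{17584}{393}$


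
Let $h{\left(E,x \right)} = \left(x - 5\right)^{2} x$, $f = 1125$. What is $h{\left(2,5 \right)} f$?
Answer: $0$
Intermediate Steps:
$h{\left(E,x \right)} = x \left(-5 + x\right)^{2}$ ($h{\left(E,x \right)} = \left(-5 + x\right)^{2} x = x \left(-5 + x\right)^{2}$)
$h{\left(2,5 \right)} f = 5 \left(-5 + 5\right)^{2} \cdot 1125 = 5 \cdot 0^{2} \cdot 1125 = 5 \cdot 0 \cdot 1125 = 0 \cdot 1125 = 0$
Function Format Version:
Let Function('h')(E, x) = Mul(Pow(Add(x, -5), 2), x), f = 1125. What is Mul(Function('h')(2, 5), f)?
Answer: 0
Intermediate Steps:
Function('h')(E, x) = Mul(x, Pow(Add(-5, x), 2)) (Function('h')(E, x) = Mul(Pow(Add(-5, x), 2), x) = Mul(x, Pow(Add(-5, x), 2)))
Mul(Function('h')(2, 5), f) = Mul(Mul(5, Pow(Add(-5, 5), 2)), 1125) = Mul(Mul(5, Pow(0, 2)), 1125) = Mul(Mul(5, 0), 1125) = Mul(0, 1125) = 0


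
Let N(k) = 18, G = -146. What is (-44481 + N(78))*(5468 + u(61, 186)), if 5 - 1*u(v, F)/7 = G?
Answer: -290121075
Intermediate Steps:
u(v, F) = 1057 (u(v, F) = 35 - 7*(-146) = 35 + 1022 = 1057)
(-44481 + N(78))*(5468 + u(61, 186)) = (-44481 + 18)*(5468 + 1057) = -44463*6525 = -290121075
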